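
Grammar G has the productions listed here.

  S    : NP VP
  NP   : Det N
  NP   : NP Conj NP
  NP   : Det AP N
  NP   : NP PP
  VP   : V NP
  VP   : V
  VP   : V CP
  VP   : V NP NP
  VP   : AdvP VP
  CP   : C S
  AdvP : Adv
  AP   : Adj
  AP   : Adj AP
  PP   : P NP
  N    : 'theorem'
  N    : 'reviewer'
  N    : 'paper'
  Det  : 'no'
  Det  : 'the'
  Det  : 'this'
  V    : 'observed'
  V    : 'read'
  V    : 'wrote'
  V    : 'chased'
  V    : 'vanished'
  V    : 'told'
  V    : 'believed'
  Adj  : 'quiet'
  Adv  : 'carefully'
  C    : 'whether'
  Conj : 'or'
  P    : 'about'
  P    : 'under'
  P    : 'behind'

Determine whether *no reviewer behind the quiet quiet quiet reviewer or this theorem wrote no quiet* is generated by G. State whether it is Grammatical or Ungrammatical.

For S → NP VP, every NP-prefix leaves a non-VP remainder: after 'no reviewer' the remainder is not a VP; after 'no reviewer behind the quiet quiet quiet reviewer' the remainder is not a VP; after 'no reviewer behind the quiet quiet quiet reviewer or this theorem' the remainder is not a VP.

Ungrammatical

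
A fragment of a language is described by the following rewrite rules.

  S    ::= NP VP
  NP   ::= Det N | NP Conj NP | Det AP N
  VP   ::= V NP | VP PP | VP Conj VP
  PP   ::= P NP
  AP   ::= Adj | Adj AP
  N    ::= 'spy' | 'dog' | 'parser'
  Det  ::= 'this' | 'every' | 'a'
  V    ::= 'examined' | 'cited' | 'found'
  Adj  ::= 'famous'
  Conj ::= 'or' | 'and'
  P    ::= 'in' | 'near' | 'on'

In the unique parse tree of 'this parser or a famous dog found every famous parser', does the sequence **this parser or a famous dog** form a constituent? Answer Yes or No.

Yes

[S [NP [NP [Det this] [N parser]] [Conj or] [NP [Det a] [AP [Adj famous]] [N dog]]] [VP [V found] [NP [Det every] [AP [Adj famous]] [N parser]]]]
The words 'this parser or a famous dog' are exhaustively dominated by a single NP node (built by NP → NP Conj NP), so they form a constituent.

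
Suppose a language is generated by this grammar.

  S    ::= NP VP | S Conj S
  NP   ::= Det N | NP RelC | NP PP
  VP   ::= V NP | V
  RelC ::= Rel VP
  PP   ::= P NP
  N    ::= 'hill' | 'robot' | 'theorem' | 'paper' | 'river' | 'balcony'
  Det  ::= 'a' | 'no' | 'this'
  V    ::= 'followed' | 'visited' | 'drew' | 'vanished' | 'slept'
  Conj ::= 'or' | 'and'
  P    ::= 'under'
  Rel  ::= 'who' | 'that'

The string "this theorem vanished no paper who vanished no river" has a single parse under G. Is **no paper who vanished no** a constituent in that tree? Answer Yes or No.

[S [NP [Det this] [N theorem]] [VP [V vanished] [NP [NP [Det no] [N paper]] [RelC [Rel who] [VP [V vanished] [NP [Det no] [N river]]]]]]]
The smallest constituent containing 'no paper who vanished no' is the NP spanning 'no paper who vanished no river'; no single node in the tree dominates exactly the given words.

No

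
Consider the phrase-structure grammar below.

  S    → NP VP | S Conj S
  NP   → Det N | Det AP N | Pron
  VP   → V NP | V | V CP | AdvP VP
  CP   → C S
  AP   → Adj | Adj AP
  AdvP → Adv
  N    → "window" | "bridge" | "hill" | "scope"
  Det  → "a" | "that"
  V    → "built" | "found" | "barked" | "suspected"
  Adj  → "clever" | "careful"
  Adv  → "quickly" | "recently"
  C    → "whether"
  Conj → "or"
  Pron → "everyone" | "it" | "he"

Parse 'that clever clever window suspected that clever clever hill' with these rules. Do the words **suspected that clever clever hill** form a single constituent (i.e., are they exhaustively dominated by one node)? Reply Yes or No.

[S [NP [Det that] [AP [Adj clever] [AP [Adj clever]]] [N window]] [VP [V suspected] [NP [Det that] [AP [Adj clever] [AP [Adj clever]]] [N hill]]]]
The words 'suspected that clever clever hill' are exhaustively dominated by a single VP node (built by VP → V NP), so they form a constituent.

Yes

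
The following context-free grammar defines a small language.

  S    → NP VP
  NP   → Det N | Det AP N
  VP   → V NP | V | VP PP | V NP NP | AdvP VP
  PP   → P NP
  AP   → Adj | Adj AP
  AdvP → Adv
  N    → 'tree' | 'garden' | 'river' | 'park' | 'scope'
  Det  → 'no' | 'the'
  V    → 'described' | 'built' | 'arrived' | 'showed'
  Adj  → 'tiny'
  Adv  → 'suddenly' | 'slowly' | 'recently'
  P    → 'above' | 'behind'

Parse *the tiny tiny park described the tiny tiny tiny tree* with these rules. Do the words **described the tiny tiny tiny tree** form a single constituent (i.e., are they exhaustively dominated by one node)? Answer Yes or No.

Yes

[S [NP [Det the] [AP [Adj tiny] [AP [Adj tiny]]] [N park]] [VP [V described] [NP [Det the] [AP [Adj tiny] [AP [Adj tiny] [AP [Adj tiny]]]] [N tree]]]]
The words 'described the tiny tiny tiny tree' are exhaustively dominated by a single VP node (built by VP → V NP), so they form a constituent.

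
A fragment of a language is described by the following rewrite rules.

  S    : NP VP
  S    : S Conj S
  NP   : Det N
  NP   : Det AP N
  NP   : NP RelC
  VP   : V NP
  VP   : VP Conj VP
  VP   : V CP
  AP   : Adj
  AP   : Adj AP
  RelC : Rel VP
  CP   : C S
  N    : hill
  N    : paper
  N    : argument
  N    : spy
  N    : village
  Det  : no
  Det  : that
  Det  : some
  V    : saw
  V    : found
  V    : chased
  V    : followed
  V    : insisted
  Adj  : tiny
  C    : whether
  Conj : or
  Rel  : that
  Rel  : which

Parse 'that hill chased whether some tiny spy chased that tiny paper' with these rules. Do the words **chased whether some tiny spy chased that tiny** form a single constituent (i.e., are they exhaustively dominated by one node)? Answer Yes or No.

No

[S [NP [Det that] [N hill]] [VP [V chased] [CP [C whether] [S [NP [Det some] [AP [Adj tiny]] [N spy]] [VP [V chased] [NP [Det that] [AP [Adj tiny]] [N paper]]]]]]]
The smallest constituent containing 'chased whether some tiny spy chased that tiny' is the VP spanning 'chased whether some tiny spy chased that tiny paper'; no single node in the tree dominates exactly the given words.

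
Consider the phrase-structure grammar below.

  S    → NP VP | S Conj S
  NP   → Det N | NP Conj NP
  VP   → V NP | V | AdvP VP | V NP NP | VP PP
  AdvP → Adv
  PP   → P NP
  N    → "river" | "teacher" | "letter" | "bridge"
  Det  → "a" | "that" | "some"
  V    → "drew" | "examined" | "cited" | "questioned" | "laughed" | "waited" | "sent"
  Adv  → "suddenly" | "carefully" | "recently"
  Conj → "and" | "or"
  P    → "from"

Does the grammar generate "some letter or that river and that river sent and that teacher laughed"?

Grammatical

[S [S [NP [NP [Det some] [N letter]] [Conj or] [NP [NP [Det that] [N river]] [Conj and] [NP [Det that] [N river]]]] [VP [V sent]]] [Conj and] [S [NP [Det that] [N teacher]] [VP [V laughed]]]]
Every word is introduced by a lexical rule and the phrasal rules combine the resulting categories into a single S.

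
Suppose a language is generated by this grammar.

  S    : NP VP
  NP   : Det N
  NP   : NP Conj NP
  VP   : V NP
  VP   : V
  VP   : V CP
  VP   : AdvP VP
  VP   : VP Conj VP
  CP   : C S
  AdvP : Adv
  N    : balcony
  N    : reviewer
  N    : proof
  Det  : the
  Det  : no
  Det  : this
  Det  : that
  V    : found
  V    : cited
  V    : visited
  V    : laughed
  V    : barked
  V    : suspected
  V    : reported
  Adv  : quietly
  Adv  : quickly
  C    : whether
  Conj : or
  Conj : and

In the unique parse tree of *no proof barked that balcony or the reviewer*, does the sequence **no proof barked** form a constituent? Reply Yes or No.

[S [NP [Det no] [N proof]] [VP [V barked] [NP [NP [Det that] [N balcony]] [Conj or] [NP [Det the] [N reviewer]]]]]
The smallest constituent containing 'no proof barked' is the S spanning 'no proof barked that balcony or the reviewer'; no single node in the tree dominates exactly the given words.

No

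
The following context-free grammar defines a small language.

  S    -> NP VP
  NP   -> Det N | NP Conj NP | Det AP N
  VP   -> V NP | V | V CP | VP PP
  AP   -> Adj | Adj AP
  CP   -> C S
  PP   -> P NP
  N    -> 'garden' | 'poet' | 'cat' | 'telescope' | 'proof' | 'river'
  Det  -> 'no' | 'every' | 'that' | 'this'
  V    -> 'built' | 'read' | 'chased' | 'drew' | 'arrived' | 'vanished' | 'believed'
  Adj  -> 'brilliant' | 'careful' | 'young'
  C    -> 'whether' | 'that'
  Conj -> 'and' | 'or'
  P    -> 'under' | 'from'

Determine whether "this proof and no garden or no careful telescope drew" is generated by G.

S
  NP
    NP
      Det: this
      N: proof
    Conj: and
    NP
      NP
        Det: no
        N: garden
      Conj: or
      NP
        Det: no
        AP
          Adj: careful
        N: telescope
  VP
    V: drew
Every word is introduced by a lexical rule and the phrasal rules combine the resulting categories into a single S.

Grammatical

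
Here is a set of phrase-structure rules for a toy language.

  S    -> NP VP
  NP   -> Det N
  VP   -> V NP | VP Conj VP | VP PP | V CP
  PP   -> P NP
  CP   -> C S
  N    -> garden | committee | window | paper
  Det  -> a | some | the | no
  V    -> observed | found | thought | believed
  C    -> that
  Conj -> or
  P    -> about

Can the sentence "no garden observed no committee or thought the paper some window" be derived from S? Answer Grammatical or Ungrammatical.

Ungrammatical

An N word can never sit immediately before a Det word in any string this grammar generates, so the substring 'paper some' rules out a derivation.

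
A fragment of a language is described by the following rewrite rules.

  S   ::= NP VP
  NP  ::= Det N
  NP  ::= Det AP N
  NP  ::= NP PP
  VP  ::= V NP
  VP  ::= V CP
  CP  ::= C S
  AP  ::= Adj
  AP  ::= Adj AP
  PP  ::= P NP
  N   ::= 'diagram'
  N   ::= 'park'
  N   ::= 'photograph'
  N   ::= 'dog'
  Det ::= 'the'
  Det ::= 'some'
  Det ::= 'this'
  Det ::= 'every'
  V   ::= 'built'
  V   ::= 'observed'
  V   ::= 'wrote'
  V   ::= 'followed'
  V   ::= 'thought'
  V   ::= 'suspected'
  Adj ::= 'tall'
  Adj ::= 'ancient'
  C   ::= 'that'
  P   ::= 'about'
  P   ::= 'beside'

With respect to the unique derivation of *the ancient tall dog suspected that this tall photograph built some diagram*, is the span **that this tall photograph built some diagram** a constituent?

[S [NP [Det the] [AP [Adj ancient] [AP [Adj tall]]] [N dog]] [VP [V suspected] [CP [C that] [S [NP [Det this] [AP [Adj tall]] [N photograph]] [VP [V built] [NP [Det some] [N diagram]]]]]]]
The words 'that this tall photograph built some diagram' are exhaustively dominated by a single CP node (built by CP → C S), so they form a constituent.

Yes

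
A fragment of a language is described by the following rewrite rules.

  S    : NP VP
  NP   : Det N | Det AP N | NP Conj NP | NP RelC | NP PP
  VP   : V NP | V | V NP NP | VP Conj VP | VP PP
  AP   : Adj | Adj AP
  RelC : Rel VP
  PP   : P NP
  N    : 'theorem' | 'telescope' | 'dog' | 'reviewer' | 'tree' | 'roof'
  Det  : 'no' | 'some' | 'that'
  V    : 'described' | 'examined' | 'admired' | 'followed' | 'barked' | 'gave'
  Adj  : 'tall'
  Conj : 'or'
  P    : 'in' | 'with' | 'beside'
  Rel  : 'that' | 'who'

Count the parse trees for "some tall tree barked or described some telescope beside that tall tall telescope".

Two of the 3 distinct bracketings:
[S [NP [Det some] [AP [Adj tall]] [N tree]] [VP [VP [V barked]] [Conj or] [VP [V described] [NP [NP [Det some] [N telescope]] [PP [P beside] [NP [Det that] [AP [Adj tall] [AP [Adj tall]]] [N telescope]]]]]]]
[S [NP [Det some] [AP [Adj tall]] [N tree]] [VP [VP [V barked]] [Conj or] [VP [VP [V described] [NP [Det some] [N telescope]]] [PP [P beside] [NP [Det that] [AP [Adj tall] [AP [Adj tall]]] [N telescope]]]]]]
The difference turns on whether NP → NP PP is used at the relevant span, versus an alternative expansion of NP.

3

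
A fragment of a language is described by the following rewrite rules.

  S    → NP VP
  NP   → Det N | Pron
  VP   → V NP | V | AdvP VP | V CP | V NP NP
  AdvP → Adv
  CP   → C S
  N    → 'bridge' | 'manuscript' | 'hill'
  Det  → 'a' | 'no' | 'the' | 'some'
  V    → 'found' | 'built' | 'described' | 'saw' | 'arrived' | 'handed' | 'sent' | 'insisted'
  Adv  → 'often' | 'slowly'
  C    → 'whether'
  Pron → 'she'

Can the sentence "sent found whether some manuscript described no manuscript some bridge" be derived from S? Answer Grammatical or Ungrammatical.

Ungrammatical

A V word can never sit immediately before a V word in any string this grammar generates, so the substring 'sent found' rules out a derivation.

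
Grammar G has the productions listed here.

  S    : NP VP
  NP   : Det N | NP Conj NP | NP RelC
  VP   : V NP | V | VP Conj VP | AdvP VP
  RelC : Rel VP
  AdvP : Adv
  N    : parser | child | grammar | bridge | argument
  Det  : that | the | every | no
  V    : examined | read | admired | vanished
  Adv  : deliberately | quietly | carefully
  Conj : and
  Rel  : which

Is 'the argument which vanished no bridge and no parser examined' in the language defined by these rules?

S
  NP
    NP
      NP
        Det: the
        N: argument
      RelC
        Rel: which
        VP
          V: vanished
          NP
            Det: no
            N: bridge
    Conj: and
    NP
      Det: no
      N: parser
  VP
    V: examined
The bracketing above is licensed at every node by one of the given productions, with S at the root.

Grammatical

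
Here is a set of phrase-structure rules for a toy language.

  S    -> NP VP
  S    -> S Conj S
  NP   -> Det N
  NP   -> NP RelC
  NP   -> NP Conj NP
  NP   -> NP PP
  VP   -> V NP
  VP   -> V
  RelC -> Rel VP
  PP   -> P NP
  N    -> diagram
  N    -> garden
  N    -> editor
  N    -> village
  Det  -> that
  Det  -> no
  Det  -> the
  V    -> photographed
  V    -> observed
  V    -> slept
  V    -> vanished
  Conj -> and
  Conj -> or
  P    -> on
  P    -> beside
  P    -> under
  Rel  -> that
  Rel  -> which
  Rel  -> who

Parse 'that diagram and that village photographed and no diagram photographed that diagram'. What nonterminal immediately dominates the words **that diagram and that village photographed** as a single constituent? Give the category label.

S

[S [S [NP [NP [Det that] [N diagram]] [Conj and] [NP [Det that] [N village]]] [VP [V photographed]]] [Conj and] [S [NP [Det no] [N diagram]] [VP [V photographed] [NP [Det that] [N diagram]]]]]
The span 'that diagram and that village photographed' is the S node built by S → NP VP.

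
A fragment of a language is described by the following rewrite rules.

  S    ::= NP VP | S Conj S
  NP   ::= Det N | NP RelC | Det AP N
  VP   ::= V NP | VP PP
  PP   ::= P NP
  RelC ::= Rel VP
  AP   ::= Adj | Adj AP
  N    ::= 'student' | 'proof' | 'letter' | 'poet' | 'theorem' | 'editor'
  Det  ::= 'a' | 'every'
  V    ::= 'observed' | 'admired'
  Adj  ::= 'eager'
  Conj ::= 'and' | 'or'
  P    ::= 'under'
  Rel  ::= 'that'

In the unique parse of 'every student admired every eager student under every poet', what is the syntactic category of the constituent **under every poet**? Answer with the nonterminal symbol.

PP

S
  NP
    Det: every
    N: student
  VP
    VP
      V: admired
      NP
        Det: every
        AP
          Adj: eager
        N: student
    PP
      P: under
      NP
        Det: every
        N: poet
The span 'under every poet' is the PP node built by PP → P NP.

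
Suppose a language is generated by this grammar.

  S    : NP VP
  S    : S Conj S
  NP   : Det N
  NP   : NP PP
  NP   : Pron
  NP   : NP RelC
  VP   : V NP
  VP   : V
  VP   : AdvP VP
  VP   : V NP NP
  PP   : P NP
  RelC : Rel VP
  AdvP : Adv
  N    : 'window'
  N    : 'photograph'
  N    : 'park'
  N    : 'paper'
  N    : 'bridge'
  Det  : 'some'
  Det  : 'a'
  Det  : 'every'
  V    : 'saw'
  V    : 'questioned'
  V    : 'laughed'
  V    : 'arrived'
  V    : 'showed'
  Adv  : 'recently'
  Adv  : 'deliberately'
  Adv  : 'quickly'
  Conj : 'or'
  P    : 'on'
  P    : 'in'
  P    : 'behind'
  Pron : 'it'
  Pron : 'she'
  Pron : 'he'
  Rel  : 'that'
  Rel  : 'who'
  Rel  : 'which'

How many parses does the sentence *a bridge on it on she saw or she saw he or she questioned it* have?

Two of the 4 distinct bracketings:
[S [S [NP [NP [Det a] [N bridge]] [PP [P on] [NP [NP [Pron it]] [PP [P on] [NP [Pron she]]]]]] [VP [V saw]]] [Conj or] [S [S [NP [Pron she]] [VP [V saw] [NP [Pron he]]]] [Conj or] [S [NP [Pron she]] [VP [V questioned] [NP [Pron it]]]]]]
[S [S [NP [NP [NP [Det a] [N bridge]] [PP [P on] [NP [Pron it]]]] [PP [P on] [NP [Pron she]]]] [VP [V saw]]] [Conj or] [S [S [NP [Pron she]] [VP [V saw] [NP [Pron he]]]] [Conj or] [S [NP [Pron she]] [VP [V questioned] [NP [Pron it]]]]]]
The trees differ in how a recursive rule is bracketed over the same span.

4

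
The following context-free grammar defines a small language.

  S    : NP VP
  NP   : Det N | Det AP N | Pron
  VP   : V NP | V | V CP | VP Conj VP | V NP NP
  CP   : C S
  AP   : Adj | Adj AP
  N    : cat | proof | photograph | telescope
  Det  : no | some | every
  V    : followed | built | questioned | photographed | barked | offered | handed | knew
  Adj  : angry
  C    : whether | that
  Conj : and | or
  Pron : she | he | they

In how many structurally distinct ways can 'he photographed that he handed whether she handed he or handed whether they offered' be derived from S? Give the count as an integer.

3

Two of the 3 distinct bracketings:
[S [NP [Pron he]] [VP [V photographed] [CP [C that] [S [NP [Pron he]] [VP [V handed] [CP [C whether] [S [NP [Pron she]] [VP [VP [V handed] [NP [Pron he]]] [Conj or] [VP [V handed] [CP [C whether] [S [NP [Pron they]] [VP [V offered]]]]]]]]]]]]]
[S [NP [Pron he]] [VP [V photographed] [CP [C that] [S [NP [Pron he]] [VP [VP [V handed] [CP [C whether] [S [NP [Pron she]] [VP [V handed] [NP [Pron he]]]]]] [Conj or] [VP [V handed] [CP [C whether] [S [NP [Pron they]] [VP [V offered]]]]]]]]]]
The trees differ in how a recursive rule is bracketed over the same span.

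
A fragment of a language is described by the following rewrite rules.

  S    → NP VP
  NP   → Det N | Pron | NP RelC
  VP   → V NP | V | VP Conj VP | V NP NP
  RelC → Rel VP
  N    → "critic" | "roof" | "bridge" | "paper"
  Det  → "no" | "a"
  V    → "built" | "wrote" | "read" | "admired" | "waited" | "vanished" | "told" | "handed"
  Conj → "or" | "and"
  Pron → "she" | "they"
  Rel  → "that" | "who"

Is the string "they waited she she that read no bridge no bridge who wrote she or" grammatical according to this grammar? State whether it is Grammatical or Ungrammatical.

Ungrammatical

For S → NP VP, the only prefix that parses as NP is 'they', but the remainder 'waited she she that read no bridge no bridge who wrote she or' is not a VP under these rules.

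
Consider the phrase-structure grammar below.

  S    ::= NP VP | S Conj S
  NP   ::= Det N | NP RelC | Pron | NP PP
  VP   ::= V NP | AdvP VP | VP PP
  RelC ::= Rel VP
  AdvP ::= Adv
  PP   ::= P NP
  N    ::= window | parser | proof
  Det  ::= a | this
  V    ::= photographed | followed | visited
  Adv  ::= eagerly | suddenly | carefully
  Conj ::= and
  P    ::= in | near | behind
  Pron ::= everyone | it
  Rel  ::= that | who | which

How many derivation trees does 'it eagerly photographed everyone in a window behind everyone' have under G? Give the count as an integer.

9

Two of the 9 distinct bracketings:
[S [NP [Pron it]] [VP [AdvP [Adv eagerly]] [VP [V photographed] [NP [NP [Pron everyone]] [PP [P in] [NP [NP [Det a] [N window]] [PP [P behind] [NP [Pron everyone]]]]]]]]]
[S [NP [Pron it]] [VP [AdvP [Adv eagerly]] [VP [V photographed] [NP [NP [NP [Pron everyone]] [PP [P in] [NP [Det a] [N window]]]] [PP [P behind] [NP [Pron everyone]]]]]]]
The trees differ in how a recursive rule is bracketed over the same span.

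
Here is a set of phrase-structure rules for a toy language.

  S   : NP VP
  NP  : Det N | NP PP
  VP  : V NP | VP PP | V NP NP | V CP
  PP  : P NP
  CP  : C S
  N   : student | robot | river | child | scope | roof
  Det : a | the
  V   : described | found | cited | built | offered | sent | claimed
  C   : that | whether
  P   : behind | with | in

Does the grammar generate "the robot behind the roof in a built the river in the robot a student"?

Ungrammatical

A Det word can never sit immediately before a V word in any string this grammar generates, so the substring 'a built' rules out a derivation.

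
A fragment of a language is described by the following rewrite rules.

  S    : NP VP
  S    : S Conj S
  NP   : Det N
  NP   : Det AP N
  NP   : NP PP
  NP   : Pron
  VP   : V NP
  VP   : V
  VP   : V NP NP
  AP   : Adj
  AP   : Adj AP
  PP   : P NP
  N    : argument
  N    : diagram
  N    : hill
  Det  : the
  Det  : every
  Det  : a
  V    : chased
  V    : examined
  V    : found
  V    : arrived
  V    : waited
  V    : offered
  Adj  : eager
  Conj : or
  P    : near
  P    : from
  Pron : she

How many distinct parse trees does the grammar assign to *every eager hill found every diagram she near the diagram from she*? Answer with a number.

The two bracketings:
[S [NP [Det every] [AP [Adj eager]] [N hill]] [VP [V found] [NP [Det every] [N diagram]] [NP [NP [Pron she]] [PP [P near] [NP [NP [Det the] [N diagram]] [PP [P from] [NP [Pron she]]]]]]]]
[S [NP [Det every] [AP [Adj eager]] [N hill]] [VP [V found] [NP [Det every] [N diagram]] [NP [NP [NP [Pron she]] [PP [P near] [NP [Det the] [N diagram]]]] [PP [P from] [NP [Pron she]]]]]]
The trees differ in how a recursive rule is bracketed over the same span.

2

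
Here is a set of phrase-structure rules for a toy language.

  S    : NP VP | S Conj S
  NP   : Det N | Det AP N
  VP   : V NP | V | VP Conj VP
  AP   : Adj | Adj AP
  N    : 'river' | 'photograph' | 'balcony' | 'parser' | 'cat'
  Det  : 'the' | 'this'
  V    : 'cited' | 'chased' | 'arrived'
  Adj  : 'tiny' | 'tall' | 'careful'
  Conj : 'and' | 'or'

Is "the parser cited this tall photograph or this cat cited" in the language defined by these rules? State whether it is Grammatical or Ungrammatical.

Grammatical

[S [S [NP [Det the] [N parser]] [VP [V cited] [NP [Det this] [AP [Adj tall]] [N photograph]]]] [Conj or] [S [NP [Det this] [N cat]] [VP [V cited]]]]
Every word is introduced by a lexical rule and the phrasal rules combine the resulting categories into a single S.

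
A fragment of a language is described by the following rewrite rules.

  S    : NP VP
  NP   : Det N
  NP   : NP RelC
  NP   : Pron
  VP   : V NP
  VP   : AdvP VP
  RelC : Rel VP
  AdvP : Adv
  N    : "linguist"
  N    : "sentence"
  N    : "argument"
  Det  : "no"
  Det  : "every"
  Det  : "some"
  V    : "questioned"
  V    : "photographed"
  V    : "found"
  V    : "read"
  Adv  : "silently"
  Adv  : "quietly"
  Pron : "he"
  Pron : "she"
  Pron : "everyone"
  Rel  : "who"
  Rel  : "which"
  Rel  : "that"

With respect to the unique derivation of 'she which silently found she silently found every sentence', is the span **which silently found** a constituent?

No

[S [NP [NP [Pron she]] [RelC [Rel which] [VP [AdvP [Adv silently]] [VP [V found] [NP [Pron she]]]]]] [VP [AdvP [Adv silently]] [VP [V found] [NP [Det every] [N sentence]]]]]
The smallest constituent containing 'which silently found' is the RelC spanning 'which silently found she'; no single node in the tree dominates exactly the given words.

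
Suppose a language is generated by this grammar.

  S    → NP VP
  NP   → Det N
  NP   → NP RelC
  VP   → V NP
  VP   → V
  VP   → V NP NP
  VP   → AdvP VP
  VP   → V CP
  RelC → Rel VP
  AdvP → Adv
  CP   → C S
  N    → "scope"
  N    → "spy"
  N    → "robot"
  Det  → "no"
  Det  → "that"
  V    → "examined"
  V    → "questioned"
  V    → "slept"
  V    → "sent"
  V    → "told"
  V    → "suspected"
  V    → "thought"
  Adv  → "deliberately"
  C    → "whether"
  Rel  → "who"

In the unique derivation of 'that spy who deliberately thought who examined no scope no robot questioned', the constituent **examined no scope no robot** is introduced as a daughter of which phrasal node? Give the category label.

[S [NP [NP [NP [Det that] [N spy]] [RelC [Rel who] [VP [AdvP [Adv deliberately]] [VP [V thought]]]]] [RelC [Rel who] [VP [V examined] [NP [Det no] [N scope]] [NP [Det no] [N robot]]]]] [VP [V questioned]]]
The span 'examined no scope no robot' is the VP node built by VP → V NP NP.
Its mother is the RelC built by RelC → Rel VP.

RelC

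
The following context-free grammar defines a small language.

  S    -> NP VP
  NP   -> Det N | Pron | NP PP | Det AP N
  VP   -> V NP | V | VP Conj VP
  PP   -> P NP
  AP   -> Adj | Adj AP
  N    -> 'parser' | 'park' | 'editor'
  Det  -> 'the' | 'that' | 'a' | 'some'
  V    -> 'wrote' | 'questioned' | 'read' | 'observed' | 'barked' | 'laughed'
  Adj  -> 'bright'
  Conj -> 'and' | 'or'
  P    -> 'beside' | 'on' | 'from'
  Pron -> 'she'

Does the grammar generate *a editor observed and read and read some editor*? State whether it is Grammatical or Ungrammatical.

[S [NP [Det a] [N editor]] [VP [VP [V observed]] [Conj and] [VP [VP [V read]] [Conj and] [VP [V read] [NP [Det some] [N editor]]]]]]
Every word is introduced by a lexical rule and the phrasal rules combine the resulting categories into a single S.

Grammatical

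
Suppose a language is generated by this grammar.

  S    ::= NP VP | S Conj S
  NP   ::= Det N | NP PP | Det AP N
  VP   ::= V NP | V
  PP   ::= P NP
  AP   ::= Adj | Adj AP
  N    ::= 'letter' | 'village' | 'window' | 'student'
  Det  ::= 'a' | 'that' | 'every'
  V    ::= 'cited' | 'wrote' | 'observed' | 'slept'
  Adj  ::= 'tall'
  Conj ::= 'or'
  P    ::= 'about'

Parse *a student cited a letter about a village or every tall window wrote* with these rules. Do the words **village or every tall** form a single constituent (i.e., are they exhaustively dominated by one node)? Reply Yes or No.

No

[S [S [NP [Det a] [N student]] [VP [V cited] [NP [NP [Det a] [N letter]] [PP [P about] [NP [Det a] [N village]]]]]] [Conj or] [S [NP [Det every] [AP [Adj tall]] [N window]] [VP [V wrote]]]]
The smallest constituent containing 'village or every tall' is the S spanning 'a student cited a letter about a village or every tall window wrote'; no single node in the tree dominates exactly the given words.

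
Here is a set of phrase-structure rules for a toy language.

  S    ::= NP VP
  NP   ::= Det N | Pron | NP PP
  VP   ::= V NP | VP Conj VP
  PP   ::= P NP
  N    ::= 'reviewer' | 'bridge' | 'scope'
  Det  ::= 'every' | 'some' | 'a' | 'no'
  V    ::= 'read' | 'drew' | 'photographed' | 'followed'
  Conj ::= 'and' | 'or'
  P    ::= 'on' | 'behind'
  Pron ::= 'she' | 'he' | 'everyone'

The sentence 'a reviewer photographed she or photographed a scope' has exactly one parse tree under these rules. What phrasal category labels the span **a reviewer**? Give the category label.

NP

S
  NP
    Det: a
    N: reviewer
  VP
    VP
      V: photographed
      NP
        Pron: she
    Conj: or
    VP
      V: photographed
      NP
        Det: a
        N: scope
The span 'a reviewer' is the NP node built by NP → Det N.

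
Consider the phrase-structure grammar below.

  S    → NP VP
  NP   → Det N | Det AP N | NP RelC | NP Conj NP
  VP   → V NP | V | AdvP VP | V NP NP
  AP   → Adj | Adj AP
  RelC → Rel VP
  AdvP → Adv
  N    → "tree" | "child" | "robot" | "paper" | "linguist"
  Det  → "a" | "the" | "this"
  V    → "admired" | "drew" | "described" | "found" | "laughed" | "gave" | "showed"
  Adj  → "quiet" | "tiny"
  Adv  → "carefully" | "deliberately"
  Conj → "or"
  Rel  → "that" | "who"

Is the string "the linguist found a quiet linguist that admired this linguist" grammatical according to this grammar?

Grammatical

[S [NP [Det the] [N linguist]] [VP [V found] [NP [NP [Det a] [AP [Adj quiet]] [N linguist]] [RelC [Rel that] [VP [V admired] [NP [Det this] [N linguist]]]]]]]
The bracketing above is licensed at every node by one of the given productions, with S at the root.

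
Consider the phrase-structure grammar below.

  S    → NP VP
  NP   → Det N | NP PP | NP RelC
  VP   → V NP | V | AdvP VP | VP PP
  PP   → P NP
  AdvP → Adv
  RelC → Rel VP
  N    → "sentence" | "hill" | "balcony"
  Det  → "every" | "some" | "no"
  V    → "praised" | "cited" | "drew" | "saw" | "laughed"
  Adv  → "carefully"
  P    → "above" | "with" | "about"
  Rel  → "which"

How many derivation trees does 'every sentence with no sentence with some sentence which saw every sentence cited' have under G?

Two of the 5 distinct bracketings:
[S [NP [NP [Det every] [N sentence]] [PP [P with] [NP [NP [Det no] [N sentence]] [PP [P with] [NP [NP [Det some] [N sentence]] [RelC [Rel which] [VP [V saw] [NP [Det every] [N sentence]]]]]]]]] [VP [V cited]]]
[S [NP [NP [Det every] [N sentence]] [PP [P with] [NP [NP [NP [Det no] [N sentence]] [PP [P with] [NP [Det some] [N sentence]]]] [RelC [Rel which] [VP [V saw] [NP [Det every] [N sentence]]]]]]] [VP [V cited]]]
The trees differ in how a recursive rule is bracketed over the same span.

5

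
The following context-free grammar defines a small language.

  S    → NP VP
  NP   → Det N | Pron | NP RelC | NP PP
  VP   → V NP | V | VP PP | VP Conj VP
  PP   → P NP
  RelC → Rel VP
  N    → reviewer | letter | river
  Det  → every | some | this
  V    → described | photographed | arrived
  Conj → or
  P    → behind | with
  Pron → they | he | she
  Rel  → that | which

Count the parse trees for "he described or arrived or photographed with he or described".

Two of the 9 distinct bracketings:
[S [NP [Pron he]] [VP [VP [V described]] [Conj or] [VP [VP [V arrived]] [Conj or] [VP [VP [VP [V photographed]] [PP [P with] [NP [Pron he]]]] [Conj or] [VP [V described]]]]]]
[S [NP [Pron he]] [VP [VP [V described]] [Conj or] [VP [VP [VP [VP [V arrived]] [Conj or] [VP [V photographed]]] [PP [P with] [NP [Pron he]]]] [Conj or] [VP [V described]]]]]
The trees differ in how a recursive rule is bracketed over the same span.

9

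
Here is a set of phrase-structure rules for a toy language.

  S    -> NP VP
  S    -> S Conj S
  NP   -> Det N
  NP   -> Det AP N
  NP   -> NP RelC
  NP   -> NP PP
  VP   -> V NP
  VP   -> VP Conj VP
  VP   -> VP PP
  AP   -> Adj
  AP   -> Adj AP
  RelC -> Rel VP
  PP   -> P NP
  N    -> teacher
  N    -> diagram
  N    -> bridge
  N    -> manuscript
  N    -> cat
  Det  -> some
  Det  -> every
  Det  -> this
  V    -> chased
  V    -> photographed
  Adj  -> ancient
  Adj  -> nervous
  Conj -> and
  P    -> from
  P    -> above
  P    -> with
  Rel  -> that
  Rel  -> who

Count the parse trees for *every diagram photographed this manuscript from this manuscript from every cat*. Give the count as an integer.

Two of the 5 distinct bracketings:
[S [NP [Det every] [N diagram]] [VP [V photographed] [NP [NP [Det this] [N manuscript]] [PP [P from] [NP [NP [Det this] [N manuscript]] [PP [P from] [NP [Det every] [N cat]]]]]]]]
[S [NP [Det every] [N diagram]] [VP [V photographed] [NP [NP [NP [Det this] [N manuscript]] [PP [P from] [NP [Det this] [N manuscript]]]] [PP [P from] [NP [Det every] [N cat]]]]]]
The trees differ in how a recursive rule is bracketed over the same span.

5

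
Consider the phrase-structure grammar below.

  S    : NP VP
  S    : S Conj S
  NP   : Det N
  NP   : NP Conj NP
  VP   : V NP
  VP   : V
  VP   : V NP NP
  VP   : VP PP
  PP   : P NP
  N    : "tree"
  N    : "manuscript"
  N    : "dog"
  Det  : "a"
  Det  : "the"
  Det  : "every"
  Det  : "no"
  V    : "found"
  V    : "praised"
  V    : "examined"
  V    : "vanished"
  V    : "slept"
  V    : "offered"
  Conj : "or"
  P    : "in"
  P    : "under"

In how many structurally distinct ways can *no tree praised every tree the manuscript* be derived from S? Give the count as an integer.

[S [NP [Det no] [N tree]] [VP [V praised] [NP [Det every] [N tree]] [NP [Det the] [N manuscript]]]]
No rule offers an alternative attachment or grouping for any span, so this is the only derivation.

1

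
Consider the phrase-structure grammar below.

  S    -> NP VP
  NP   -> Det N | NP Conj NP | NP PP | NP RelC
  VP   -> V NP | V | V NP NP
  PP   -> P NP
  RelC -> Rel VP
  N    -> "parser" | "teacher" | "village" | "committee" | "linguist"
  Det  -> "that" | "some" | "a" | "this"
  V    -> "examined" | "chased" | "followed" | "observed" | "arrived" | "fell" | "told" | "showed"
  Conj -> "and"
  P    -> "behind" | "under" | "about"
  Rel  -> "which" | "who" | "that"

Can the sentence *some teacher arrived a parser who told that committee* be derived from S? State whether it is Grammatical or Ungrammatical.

[S [NP [Det some] [N teacher]] [VP [V arrived] [NP [NP [Det a] [N parser]] [RelC [Rel who] [VP [V told] [NP [Det that] [N committee]]]]]]]
Every word is introduced by a lexical rule and the phrasal rules combine the resulting categories into a single S.

Grammatical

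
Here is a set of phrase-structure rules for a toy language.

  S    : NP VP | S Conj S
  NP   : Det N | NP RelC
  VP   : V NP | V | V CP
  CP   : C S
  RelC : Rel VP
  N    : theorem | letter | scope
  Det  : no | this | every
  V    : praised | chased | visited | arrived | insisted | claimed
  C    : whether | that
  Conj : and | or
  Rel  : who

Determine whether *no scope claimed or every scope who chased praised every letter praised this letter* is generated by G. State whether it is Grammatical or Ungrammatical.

For S → NP VP, the only prefix that parses as NP is 'no scope', but the remainder 'claimed or every scope who chased praised every letter praised this letter' is not a VP under these rules. The alternative S rule S → S Conj S likewise has no satisfying split.

Ungrammatical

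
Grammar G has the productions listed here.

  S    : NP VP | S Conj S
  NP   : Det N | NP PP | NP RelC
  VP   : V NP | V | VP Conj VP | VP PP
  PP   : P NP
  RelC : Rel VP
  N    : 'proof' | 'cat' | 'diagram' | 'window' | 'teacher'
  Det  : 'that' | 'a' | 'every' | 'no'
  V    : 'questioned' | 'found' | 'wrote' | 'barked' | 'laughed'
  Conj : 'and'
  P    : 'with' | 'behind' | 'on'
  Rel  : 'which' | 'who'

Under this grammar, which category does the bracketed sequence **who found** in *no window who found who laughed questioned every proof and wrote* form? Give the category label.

RelC

[S [NP [NP [NP [Det no] [N window]] [RelC [Rel who] [VP [V found]]]] [RelC [Rel who] [VP [V laughed]]]] [VP [VP [V questioned] [NP [Det every] [N proof]]] [Conj and] [VP [V wrote]]]]
The span 'who found' is the RelC node built by RelC → Rel VP.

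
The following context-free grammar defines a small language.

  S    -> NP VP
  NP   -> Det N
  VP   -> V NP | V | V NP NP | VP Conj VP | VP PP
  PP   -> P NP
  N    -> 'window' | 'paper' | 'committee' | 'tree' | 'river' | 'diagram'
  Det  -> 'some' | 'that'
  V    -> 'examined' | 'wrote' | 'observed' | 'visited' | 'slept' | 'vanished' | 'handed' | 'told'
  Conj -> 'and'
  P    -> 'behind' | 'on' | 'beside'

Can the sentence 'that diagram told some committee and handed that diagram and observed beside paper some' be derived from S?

A P word can never sit immediately before an N word in any string this grammar generates, so the substring 'beside paper' rules out a derivation.

Ungrammatical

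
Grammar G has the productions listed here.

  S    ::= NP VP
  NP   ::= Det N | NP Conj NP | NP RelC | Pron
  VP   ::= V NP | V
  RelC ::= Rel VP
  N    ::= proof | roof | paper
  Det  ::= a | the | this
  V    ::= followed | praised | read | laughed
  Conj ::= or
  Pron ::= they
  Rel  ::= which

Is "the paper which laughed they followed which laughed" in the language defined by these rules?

For S → NP VP, every NP-prefix leaves a non-VP remainder: after 'the paper' the remainder is not a VP; after 'the paper which laughed' the remainder is not a VP; after 'the paper which laughed they' the remainder is not a VP.

Ungrammatical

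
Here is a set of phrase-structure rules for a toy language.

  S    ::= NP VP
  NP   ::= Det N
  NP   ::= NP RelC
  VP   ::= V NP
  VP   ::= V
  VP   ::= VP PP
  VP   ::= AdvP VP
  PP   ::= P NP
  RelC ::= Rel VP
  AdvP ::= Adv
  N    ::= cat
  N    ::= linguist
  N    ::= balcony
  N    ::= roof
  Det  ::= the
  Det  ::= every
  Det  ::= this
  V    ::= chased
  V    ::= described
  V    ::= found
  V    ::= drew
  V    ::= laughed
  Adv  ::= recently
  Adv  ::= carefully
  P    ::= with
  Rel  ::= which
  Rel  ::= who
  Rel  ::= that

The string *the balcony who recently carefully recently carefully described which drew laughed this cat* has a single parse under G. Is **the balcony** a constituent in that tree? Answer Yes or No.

[S [NP [NP [NP [Det the] [N balcony]] [RelC [Rel who] [VP [AdvP [Adv recently]] [VP [AdvP [Adv carefully]] [VP [AdvP [Adv recently]] [VP [AdvP [Adv carefully]] [VP [V described]]]]]]]] [RelC [Rel which] [VP [V drew]]]] [VP [V laughed] [NP [Det this] [N cat]]]]
The words 'the balcony' are exhaustively dominated by a single NP node (built by NP → Det N), so they form a constituent.

Yes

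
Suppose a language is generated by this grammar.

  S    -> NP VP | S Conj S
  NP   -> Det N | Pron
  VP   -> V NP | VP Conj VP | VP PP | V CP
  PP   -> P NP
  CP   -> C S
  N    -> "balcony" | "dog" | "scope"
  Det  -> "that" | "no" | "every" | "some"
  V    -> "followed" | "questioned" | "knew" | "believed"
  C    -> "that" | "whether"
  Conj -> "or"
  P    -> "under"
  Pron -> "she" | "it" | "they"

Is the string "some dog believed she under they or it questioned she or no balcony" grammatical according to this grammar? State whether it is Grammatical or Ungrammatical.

Ungrammatical

For S → NP VP, the only prefix that parses as NP is 'some dog', but the remainder 'believed she under they or it questioned she or no balcony' is not a VP under these rules. The alternative S rule S → S Conj S likewise has no satisfying split.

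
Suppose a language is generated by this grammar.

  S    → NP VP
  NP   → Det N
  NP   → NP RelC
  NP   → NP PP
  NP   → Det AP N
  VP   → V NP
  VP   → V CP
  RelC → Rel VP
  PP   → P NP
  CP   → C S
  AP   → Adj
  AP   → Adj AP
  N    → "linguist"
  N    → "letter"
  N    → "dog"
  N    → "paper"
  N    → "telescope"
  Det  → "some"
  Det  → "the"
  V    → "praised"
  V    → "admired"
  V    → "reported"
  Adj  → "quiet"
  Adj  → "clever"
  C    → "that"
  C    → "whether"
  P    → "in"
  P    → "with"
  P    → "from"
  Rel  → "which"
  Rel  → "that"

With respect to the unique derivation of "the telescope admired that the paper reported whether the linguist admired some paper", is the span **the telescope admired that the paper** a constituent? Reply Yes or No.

No

[S [NP [Det the] [N telescope]] [VP [V admired] [CP [C that] [S [NP [Det the] [N paper]] [VP [V reported] [CP [C whether] [S [NP [Det the] [N linguist]] [VP [V admired] [NP [Det some] [N paper]]]]]]]]]]
The smallest constituent containing 'the telescope admired that the paper' is the S spanning 'the telescope admired that the paper reported whether the linguist admired some paper'; no single node in the tree dominates exactly the given words.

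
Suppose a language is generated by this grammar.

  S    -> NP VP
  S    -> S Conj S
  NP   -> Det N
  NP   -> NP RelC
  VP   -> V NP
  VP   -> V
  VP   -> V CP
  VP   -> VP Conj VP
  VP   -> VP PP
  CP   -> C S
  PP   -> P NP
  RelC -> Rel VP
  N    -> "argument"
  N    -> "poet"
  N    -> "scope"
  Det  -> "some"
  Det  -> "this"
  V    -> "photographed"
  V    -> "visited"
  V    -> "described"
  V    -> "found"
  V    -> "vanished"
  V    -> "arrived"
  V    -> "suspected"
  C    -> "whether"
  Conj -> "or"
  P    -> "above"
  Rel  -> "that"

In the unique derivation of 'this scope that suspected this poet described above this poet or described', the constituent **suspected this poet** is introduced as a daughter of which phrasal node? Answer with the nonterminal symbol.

S
  NP
    NP
      Det: this
      N: scope
    RelC
      Rel: that
      VP
        V: suspected
        NP
          Det: this
          N: poet
  VP
    VP
      VP
        V: described
      PP
        P: above
        NP
          Det: this
          N: poet
    Conj: or
    VP
      V: described
The span 'suspected this poet' is the VP node built by VP → V NP.
Its mother is the RelC built by RelC → Rel VP.

RelC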